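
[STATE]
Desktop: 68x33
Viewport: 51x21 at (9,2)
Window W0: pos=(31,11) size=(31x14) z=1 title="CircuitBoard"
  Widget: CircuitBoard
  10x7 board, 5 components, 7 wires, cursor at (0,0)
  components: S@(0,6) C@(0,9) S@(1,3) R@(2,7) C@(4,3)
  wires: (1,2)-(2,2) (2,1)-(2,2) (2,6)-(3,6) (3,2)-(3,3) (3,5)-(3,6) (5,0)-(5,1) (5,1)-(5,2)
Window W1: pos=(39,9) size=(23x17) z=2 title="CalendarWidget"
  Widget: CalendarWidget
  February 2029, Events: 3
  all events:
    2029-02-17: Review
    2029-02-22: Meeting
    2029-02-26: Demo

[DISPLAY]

                                                   
                                                   
                                                   
                                                   
                                                   
                                                   
                                                   
                              ┏━━━━━━━━━━━━━━━━━━━━
                              ┃ CalendarWidget     
                      ┏━━━━━━━┠────────────────────
                      ┃ Circui┃    February 2029   
                      ┠───────┃Mo Tu We Th Fr Sa Su
                      ┃   0 1 ┃          1  2  3  4
                      ┃0  [.] ┃ 5  6  7  8  9 10 11
                      ┃       ┃12 13 14 15 16 17* 1
                      ┃1      ┃19 20 21 22* 23 24 2
                      ┃       ┃26* 27 28           
                      ┃2      ┃                    
                      ┃       ┃                    
                      ┃3      ┃                    
                      ┃       ┃                    


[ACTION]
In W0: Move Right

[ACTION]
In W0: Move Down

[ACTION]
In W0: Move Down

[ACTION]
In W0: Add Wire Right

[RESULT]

                                                   
                                                   
                                                   
                                                   
                                                   
                                                   
                                                   
                              ┏━━━━━━━━━━━━━━━━━━━━
                              ┃ CalendarWidget     
                      ┏━━━━━━━┠────────────────────
                      ┃ Circui┃    February 2029   
                      ┠───────┃Mo Tu We Th Fr Sa Su
                      ┃   0 1 ┃          1  2  3  4
                      ┃0      ┃ 5  6  7  8  9 10 11
                      ┃       ┃12 13 14 15 16 17* 1
                      ┃1      ┃19 20 21 22* 23 24 2
                      ┃       ┃26* 27 28           
                      ┃2      ┃                    
                      ┃       ┃                    
                      ┃3      ┃                    
                      ┃       ┃                    


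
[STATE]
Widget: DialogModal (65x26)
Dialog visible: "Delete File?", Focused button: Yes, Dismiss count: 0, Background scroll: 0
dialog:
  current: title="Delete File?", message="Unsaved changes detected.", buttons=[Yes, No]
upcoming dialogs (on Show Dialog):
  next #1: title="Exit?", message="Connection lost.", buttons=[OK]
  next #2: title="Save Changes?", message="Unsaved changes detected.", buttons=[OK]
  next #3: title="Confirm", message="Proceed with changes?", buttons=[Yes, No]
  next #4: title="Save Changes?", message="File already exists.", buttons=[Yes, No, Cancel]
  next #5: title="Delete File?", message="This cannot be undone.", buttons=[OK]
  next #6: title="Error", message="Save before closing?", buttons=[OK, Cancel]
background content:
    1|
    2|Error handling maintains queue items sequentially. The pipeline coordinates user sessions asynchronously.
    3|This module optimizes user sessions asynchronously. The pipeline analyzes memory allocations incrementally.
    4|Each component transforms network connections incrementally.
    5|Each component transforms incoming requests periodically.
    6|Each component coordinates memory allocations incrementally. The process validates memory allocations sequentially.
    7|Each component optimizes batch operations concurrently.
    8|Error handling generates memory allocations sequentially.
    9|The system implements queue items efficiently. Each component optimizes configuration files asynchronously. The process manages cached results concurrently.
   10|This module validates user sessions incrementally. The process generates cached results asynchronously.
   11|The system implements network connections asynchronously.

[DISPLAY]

                                                                 
Error handling maintains queue items sequentially. The pipeline c
This module optimizes user sessions asynchronously. The pipeline 
Each component transforms network connections incrementally.     
Each component transforms incoming requests periodically.        
Each component coordinates memory allocations incrementally. The 
Each component optimizes batch operations concurrently.          
Error handling generates memory allocations sequentially.        
The system implements queue items efficiently. Each component opt
This module validates user sessions incrementally. The process ge
The system impleme┌───────────────────────────┐hronously.        
                  │        Delete File?       │                  
                  │ Unsaved changes detected. │                  
                  │         [Yes]  No         │                  
                  └───────────────────────────┘                  
                                                                 
                                                                 
                                                                 
                                                                 
                                                                 
                                                                 
                                                                 
                                                                 
                                                                 
                                                                 
                                                                 


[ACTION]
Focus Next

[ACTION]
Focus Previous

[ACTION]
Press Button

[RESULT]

                                                                 
Error handling maintains queue items sequentially. The pipeline c
This module optimizes user sessions asynchronously. The pipeline 
Each component transforms network connections incrementally.     
Each component transforms incoming requests periodically.        
Each component coordinates memory allocations incrementally. The 
Each component optimizes batch operations concurrently.          
Error handling generates memory allocations sequentially.        
The system implements queue items efficiently. Each component opt
This module validates user sessions incrementally. The process ge
The system implements network connections asynchronously.        
                                                                 
                                                                 
                                                                 
                                                                 
                                                                 
                                                                 
                                                                 
                                                                 
                                                                 
                                                                 
                                                                 
                                                                 
                                                                 
                                                                 
                                                                 


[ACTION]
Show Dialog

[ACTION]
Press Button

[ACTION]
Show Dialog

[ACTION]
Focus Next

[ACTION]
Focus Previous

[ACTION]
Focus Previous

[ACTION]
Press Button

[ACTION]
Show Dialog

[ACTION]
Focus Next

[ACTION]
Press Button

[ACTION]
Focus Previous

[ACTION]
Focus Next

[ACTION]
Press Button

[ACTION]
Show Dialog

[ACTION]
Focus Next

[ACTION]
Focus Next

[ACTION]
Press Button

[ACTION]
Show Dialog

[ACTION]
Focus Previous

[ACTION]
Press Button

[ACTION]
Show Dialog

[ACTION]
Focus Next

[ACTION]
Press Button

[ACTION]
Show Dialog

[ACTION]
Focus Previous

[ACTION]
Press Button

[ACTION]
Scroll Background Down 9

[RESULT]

This module validates user sessions incrementally. The process ge
The system implements network connections asynchronously.        
                                                                 
                                                                 
                                                                 
                                                                 
                                                                 
                                                                 
                                                                 
                                                                 
                                                                 
                                                                 
                                                                 
                                                                 
                                                                 
                                                                 
                                                                 
                                                                 
                                                                 
                                                                 
                                                                 
                                                                 
                                                                 
                                                                 
                                                                 
                                                                 


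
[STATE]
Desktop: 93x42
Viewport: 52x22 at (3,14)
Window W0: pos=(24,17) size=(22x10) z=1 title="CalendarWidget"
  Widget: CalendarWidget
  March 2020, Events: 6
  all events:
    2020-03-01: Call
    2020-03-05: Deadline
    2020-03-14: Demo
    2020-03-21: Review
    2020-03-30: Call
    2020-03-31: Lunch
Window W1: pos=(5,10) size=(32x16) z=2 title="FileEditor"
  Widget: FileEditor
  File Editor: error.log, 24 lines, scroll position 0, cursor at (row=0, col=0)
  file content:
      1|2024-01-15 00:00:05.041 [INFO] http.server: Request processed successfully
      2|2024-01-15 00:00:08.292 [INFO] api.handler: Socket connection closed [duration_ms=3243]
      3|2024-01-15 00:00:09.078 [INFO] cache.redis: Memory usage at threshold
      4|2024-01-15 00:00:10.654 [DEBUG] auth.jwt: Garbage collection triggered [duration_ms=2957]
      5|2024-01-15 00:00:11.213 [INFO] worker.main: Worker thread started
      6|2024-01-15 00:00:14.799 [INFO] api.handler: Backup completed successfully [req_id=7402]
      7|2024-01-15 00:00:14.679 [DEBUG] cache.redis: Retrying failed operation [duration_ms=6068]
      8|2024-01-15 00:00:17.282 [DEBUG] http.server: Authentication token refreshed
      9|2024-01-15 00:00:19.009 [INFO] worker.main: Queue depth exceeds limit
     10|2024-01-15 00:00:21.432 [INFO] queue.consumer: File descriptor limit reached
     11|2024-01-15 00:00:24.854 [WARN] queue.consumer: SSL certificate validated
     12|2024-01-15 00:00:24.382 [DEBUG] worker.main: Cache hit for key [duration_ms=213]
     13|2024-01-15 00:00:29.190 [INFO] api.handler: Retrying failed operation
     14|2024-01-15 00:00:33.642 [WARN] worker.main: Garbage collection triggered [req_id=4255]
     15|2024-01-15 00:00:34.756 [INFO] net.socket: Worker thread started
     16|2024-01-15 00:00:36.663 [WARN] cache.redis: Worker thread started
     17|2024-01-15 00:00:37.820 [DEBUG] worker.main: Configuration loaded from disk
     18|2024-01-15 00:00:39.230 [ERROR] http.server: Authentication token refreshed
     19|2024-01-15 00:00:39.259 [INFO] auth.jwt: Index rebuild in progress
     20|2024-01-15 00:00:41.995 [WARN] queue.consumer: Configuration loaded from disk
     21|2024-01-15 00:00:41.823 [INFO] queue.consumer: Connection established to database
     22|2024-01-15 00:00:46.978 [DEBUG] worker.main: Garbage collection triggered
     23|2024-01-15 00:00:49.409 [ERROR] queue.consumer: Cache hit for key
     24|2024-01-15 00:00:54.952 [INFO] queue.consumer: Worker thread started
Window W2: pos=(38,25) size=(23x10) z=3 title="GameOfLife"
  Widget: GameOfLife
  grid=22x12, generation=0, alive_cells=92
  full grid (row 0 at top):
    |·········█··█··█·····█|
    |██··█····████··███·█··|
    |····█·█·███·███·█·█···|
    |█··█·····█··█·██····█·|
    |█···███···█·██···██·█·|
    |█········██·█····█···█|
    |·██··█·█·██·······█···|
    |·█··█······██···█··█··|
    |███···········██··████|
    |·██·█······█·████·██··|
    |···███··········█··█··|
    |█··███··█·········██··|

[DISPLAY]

  ┃2024-01-15 00:00:08.292 [INFO█┃                  
  ┃2024-01-15 00:00:09.078 [INFO░┃                  
  ┃2024-01-15 00:00:10.654 [DEBU░┃                  
  ┃2024-01-15 00:00:11.213 [INFO░┃━━━━━━━━┓         
  ┃2024-01-15 00:00:14.799 [INFO░┃get     ┃         
  ┃2024-01-15 00:00:14.679 [DEBU░┃────────┨         
  ┃2024-01-15 00:00:17.282 [DEBU░┃020     ┃         
  ┃2024-01-15 00:00:19.009 [INFO░┃Fr Sa Su┃         
  ┃2024-01-15 00:00:21.432 [INFO░┃       1┃         
  ┃2024-01-15 00:00:24.854 [WARN░┃  6  7  ┃         
  ┃2024-01-15 00:00:24.382 [DEBU▼┃13 14* 1┃         
  ┗━━━━━━━━━━━━━━━━━━━━━━━━━━━━━━┛2┏━━━━━━━━━━━━━━━━
                     ┗━━━━━━━━━━━━━┃ GameOfLife     
                                   ┠────────────────
                                   ┃Gen: 0          
                                   ┃█··█·····█··█·██
                                   ┃█···███···█·██··
                                   ┃█········██·█···
                                   ┃·██··█·█·██·····
                                   ┃·█··█······██···
                                   ┗━━━━━━━━━━━━━━━━
                                                    


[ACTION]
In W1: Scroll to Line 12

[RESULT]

  ┃2024-01-15 00:00:29.190 [INFO░┃                  
  ┃2024-01-15 00:00:33.642 [WARN░┃                  
  ┃2024-01-15 00:00:34.756 [INFO░┃                  
  ┃2024-01-15 00:00:36.663 [WARN░┃━━━━━━━━┓         
  ┃2024-01-15 00:00:37.820 [DEBU░┃get     ┃         
  ┃2024-01-15 00:00:39.230 [ERRO░┃────────┨         
  ┃2024-01-15 00:00:39.259 [INFO░┃020     ┃         
  ┃2024-01-15 00:00:41.995 [WARN░┃Fr Sa Su┃         
  ┃2024-01-15 00:00:41.823 [INFO░┃       1┃         
  ┃2024-01-15 00:00:46.978 [DEBU█┃  6  7  ┃         
  ┃2024-01-15 00:00:49.409 [ERRO▼┃13 14* 1┃         
  ┗━━━━━━━━━━━━━━━━━━━━━━━━━━━━━━┛2┏━━━━━━━━━━━━━━━━
                     ┗━━━━━━━━━━━━━┃ GameOfLife     
                                   ┠────────────────
                                   ┃Gen: 0          
                                   ┃█··█·····█··█·██
                                   ┃█···███···█·██··
                                   ┃█········██·█···
                                   ┃·██··█·█·██·····
                                   ┃·█··█······██···
                                   ┗━━━━━━━━━━━━━━━━
                                                    


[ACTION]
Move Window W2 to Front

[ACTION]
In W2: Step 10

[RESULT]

  ┃2024-01-15 00:00:29.190 [INFO░┃                  
  ┃2024-01-15 00:00:33.642 [WARN░┃                  
  ┃2024-01-15 00:00:34.756 [INFO░┃                  
  ┃2024-01-15 00:00:36.663 [WARN░┃━━━━━━━━┓         
  ┃2024-01-15 00:00:37.820 [DEBU░┃get     ┃         
  ┃2024-01-15 00:00:39.230 [ERRO░┃────────┨         
  ┃2024-01-15 00:00:39.259 [INFO░┃020     ┃         
  ┃2024-01-15 00:00:41.995 [WARN░┃Fr Sa Su┃         
  ┃2024-01-15 00:00:41.823 [INFO░┃       1┃         
  ┃2024-01-15 00:00:46.978 [DEBU█┃  6  7  ┃         
  ┃2024-01-15 00:00:49.409 [ERRO▼┃13 14* 1┃         
  ┗━━━━━━━━━━━━━━━━━━━━━━━━━━━━━━┛2┏━━━━━━━━━━━━━━━━
                     ┗━━━━━━━━━━━━━┃ GameOfLife     
                                   ┠────────────────
                                   ┃Gen: 10         
                                   ┃··█·······███···
                                   ┃··█······██████·
                                   ┃········█····█··
                                   ┃·········█····█·
                                   ┃·············██·
                                   ┗━━━━━━━━━━━━━━━━
                                                    


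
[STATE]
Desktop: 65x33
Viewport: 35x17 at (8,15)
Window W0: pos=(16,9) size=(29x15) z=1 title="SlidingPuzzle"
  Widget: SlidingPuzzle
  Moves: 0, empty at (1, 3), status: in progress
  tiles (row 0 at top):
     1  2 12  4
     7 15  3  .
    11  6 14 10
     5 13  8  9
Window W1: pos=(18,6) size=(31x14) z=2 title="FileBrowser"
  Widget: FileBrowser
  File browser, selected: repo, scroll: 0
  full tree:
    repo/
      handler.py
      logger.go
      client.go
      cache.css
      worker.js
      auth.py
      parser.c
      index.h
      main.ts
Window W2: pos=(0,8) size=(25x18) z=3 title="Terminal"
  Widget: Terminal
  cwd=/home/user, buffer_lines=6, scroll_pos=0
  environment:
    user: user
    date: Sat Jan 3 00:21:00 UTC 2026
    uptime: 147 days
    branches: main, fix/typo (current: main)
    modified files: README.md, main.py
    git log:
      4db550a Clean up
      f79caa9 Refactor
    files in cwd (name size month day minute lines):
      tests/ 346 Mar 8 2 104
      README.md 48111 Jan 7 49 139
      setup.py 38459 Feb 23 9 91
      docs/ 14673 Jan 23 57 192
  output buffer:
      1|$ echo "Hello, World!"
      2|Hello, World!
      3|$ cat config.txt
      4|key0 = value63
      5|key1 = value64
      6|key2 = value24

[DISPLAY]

value64         ┃th.py             
value24         ┃rser.c            
                ┃dex.h             
                ┃in.ts             
                ┃━━━━━━━━━━━━━━━━━━
                ┃──┴────┴────┘     
                ┃                  
                ┃                  
                ┃━━━━━━━━━━━━━━━━━━
                ┃                  
━━━━━━━━━━━━━━━━┛                  
                                   
                                   
                                   
                                   
                                   
                                   


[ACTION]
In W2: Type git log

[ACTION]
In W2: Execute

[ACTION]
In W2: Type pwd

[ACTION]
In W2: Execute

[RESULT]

value64         ┃th.py             
value24         ┃rser.c            
og              ┃dex.h             
 Clean up       ┃in.ts             
 Refactor       ┃━━━━━━━━━━━━━━━━━━
                ┃──┴────┴────┘     
ser             ┃                  
                ┃                  
                ┃━━━━━━━━━━━━━━━━━━
                ┃                  
━━━━━━━━━━━━━━━━┛                  
                                   
                                   
                                   
                                   
                                   
                                   


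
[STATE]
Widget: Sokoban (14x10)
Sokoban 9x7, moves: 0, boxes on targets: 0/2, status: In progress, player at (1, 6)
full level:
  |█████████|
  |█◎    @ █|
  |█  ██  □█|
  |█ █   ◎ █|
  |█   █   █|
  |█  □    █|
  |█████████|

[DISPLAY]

█████████     
█◎    @ █     
█  ██  □█     
█ █   ◎ █     
█   █   █     
█  □    █     
█████████     
Moves: 0  0/2 
              
              


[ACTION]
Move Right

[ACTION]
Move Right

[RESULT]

█████████     
█◎     @█     
█  ██  □█     
█ █   ◎ █     
█   █   █     
█  □    █     
█████████     
Moves: 1  0/2 
              
              


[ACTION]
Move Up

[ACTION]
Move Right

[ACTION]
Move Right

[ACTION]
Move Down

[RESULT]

█████████     
█◎      █     
█  ██  @█     
█ █   ◎□█     
█   █   █     
█  □    █     
█████████     
Moves: 2  0/2 
              
              


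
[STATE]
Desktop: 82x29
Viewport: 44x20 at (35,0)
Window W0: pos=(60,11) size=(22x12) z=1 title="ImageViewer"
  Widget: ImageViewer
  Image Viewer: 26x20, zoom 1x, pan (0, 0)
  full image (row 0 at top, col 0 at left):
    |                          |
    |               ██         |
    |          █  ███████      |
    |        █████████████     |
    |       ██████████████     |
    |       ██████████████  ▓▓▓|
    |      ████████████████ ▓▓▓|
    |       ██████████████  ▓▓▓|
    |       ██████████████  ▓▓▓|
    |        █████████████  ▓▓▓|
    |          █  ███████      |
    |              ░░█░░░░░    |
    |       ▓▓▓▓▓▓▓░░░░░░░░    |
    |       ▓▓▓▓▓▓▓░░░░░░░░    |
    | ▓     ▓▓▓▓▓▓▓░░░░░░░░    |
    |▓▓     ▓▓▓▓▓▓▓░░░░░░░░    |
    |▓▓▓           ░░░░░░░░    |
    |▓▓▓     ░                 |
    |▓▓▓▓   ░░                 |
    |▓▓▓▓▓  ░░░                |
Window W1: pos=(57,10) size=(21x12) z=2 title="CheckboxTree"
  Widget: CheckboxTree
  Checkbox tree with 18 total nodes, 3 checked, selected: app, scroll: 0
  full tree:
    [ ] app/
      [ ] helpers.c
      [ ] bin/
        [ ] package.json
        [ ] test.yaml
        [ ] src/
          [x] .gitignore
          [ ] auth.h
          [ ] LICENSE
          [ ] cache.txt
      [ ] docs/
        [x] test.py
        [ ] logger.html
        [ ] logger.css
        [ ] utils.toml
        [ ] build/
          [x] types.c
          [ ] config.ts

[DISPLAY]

                                            
                                            
                                            
                                            
                                            
                                            
                                            
                                            
                                            
                                            
                      ┏━━━━━━━━━━━━━━━━━━━┓ 
                      ┃ CheckboxTree      ┃━
                      ┠───────────────────┨ 
                      ┃>[-] app/          ┃─
                      ┃   [ ] helpers.c   ┃ 
                      ┃   [-] bin/        ┃ 
                      ┃     [ ] package.js┃█
                      ┃     [ ] test.yaml ┃█
                      ┃     [-] src/      ┃█
                      ┃       [x] .gitigno┃█


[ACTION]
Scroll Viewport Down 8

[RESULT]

                                            
                                            
                      ┏━━━━━━━━━━━━━━━━━━━┓ 
                      ┃ CheckboxTree      ┃━
                      ┠───────────────────┨ 
                      ┃>[-] app/          ┃─
                      ┃   [ ] helpers.c   ┃ 
                      ┃   [-] bin/        ┃ 
                      ┃     [ ] package.js┃█
                      ┃     [ ] test.yaml ┃█
                      ┃     [-] src/      ┃█
                      ┃       [x] .gitigno┃█
                      ┃       [ ] auth.h  ┃█
                      ┗━━━━━━━━━━━━━━━━━━━┛█
                         ┗━━━━━━━━━━━━━━━━━━
                                            
                                            
                                            
                                            
                                            


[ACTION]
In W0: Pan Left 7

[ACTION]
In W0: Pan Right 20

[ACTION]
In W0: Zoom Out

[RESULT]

                                            
                                            
                      ┏━━━━━━━━━━━━━━━━━━━┓ 
                      ┃ CheckboxTree      ┃━
                      ┠───────────────────┨ 
                      ┃>[-] app/          ┃─
                      ┃   [ ] helpers.c   ┃ 
                      ┃   [-] bin/        ┃ 
                      ┃     [ ] package.js┃ 
                      ┃     [ ] test.yaml ┃ 
                      ┃     [-] src/      ┃ 
                      ┃       [x] .gitigno┃ 
                      ┃       [ ] auth.h  ┃ 
                      ┗━━━━━━━━━━━━━━━━━━━┛ 
                         ┗━━━━━━━━━━━━━━━━━━
                                            
                                            
                                            
                                            
                                            


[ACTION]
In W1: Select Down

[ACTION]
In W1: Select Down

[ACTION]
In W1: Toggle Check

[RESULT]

                                            
                                            
                      ┏━━━━━━━━━━━━━━━━━━━┓ 
                      ┃ CheckboxTree      ┃━
                      ┠───────────────────┨ 
                      ┃ [-] app/          ┃─
                      ┃   [ ] helpers.c   ┃ 
                      ┃>  [x] bin/        ┃ 
                      ┃     [x] package.js┃ 
                      ┃     [x] test.yaml ┃ 
                      ┃     [x] src/      ┃ 
                      ┃       [x] .gitigno┃ 
                      ┃       [x] auth.h  ┃ 
                      ┗━━━━━━━━━━━━━━━━━━━┛ 
                         ┗━━━━━━━━━━━━━━━━━━
                                            
                                            
                                            
                                            
                                            


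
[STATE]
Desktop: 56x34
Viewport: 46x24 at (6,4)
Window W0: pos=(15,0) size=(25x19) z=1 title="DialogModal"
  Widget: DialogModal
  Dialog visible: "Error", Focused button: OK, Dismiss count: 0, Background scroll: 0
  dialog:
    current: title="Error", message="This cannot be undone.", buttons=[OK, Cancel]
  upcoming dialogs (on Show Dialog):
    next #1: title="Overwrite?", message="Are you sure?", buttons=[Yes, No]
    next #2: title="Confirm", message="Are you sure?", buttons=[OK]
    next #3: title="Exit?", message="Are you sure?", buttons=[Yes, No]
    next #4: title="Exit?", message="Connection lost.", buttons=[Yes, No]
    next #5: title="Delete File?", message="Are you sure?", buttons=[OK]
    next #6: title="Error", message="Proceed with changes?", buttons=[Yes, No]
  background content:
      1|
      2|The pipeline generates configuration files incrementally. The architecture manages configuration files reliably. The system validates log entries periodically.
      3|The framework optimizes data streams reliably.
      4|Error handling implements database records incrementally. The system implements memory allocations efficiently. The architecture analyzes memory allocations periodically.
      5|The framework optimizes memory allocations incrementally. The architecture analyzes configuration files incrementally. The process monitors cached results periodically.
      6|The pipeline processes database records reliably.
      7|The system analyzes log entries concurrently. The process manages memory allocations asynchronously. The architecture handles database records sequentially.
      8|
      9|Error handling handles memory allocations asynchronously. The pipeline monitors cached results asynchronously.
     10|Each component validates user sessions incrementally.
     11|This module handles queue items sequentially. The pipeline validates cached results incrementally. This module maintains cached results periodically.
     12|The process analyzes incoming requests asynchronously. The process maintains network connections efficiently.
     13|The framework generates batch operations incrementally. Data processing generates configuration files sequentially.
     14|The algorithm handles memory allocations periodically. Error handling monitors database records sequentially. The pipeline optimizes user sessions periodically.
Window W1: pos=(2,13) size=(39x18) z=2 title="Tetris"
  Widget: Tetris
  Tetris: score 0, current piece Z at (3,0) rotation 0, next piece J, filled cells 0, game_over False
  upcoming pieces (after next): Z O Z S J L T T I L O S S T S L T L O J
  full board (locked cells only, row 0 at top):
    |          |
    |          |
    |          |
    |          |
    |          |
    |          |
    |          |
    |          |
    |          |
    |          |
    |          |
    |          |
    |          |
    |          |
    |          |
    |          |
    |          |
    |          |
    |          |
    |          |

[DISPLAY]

         ┃The pipeline generates ┃            
         ┃The framework optimizes┃            
         ┃Error handling implemen┃            
         ┃The framework optimizes┃            
         ┃Th┌─────────────────┐s ┃            
         ┃Th│      Error      │og┃            
         ┃  │This cannot be un│  ┃            
         ┃Er│  [OK]  Cancel   │s ┃            
         ┃Ea└─────────────────┘te┃            
━━━━━━━━━━━━━━━━━━━━━━━━━━━━━━━━━━┓           
tris                              ┃           
──────────────────────────────────┨           
       │Next:                     ┃           
       │█                         ┃           
       │███                       ┃           
       │                          ┃           
       │                          ┃           
       │                          ┃           
       │Score:                    ┃           
       │0                         ┃           
       │                          ┃           
       │                          ┃           
       │                          ┃           
       │                          ┃           


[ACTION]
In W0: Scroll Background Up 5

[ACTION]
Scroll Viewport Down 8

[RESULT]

         ┃  │This cannot be un│  ┃            
         ┃Er│  [OK]  Cancel   │s ┃            
         ┃Ea└─────────────────┘te┃            
━━━━━━━━━━━━━━━━━━━━━━━━━━━━━━━━━━┓           
tris                              ┃           
──────────────────────────────────┨           
       │Next:                     ┃           
       │█                         ┃           
       │███                       ┃           
       │                          ┃           
       │                          ┃           
       │                          ┃           
       │Score:                    ┃           
       │0                         ┃           
       │                          ┃           
       │                          ┃           
       │                          ┃           
       │                          ┃           
       │                          ┃           
       │                          ┃           
━━━━━━━━━━━━━━━━━━━━━━━━━━━━━━━━━━┛           
                                              
                                              
                                              


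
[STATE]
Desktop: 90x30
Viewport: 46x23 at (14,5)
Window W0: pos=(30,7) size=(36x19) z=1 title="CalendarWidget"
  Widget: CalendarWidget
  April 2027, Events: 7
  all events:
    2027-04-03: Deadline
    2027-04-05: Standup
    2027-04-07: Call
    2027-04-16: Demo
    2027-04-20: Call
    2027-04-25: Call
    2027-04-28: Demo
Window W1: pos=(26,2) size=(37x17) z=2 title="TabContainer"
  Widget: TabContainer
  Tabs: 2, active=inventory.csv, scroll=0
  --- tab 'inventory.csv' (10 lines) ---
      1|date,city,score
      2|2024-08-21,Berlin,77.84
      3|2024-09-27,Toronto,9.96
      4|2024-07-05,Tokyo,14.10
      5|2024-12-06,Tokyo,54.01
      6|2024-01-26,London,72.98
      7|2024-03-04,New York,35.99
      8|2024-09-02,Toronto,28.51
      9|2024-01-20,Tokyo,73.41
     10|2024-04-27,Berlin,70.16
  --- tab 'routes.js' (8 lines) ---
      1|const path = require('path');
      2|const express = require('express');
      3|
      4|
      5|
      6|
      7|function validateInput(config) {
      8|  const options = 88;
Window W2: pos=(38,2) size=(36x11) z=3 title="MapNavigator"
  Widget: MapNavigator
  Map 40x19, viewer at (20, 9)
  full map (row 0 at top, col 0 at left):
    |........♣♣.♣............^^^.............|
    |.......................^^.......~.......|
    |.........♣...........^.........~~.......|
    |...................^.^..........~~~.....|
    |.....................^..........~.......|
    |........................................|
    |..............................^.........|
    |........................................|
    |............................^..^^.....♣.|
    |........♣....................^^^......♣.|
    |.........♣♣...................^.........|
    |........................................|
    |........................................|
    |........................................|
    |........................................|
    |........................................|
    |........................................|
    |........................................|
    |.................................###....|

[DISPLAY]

            ┃[inventory.┃.....................
            ┃───────────┃.....................
            ┃date,city,s┃.....................
            ┃2024-08-21,┃.....♣...........@...
            ┃2024-09-27,┃......♣♣.............
            ┃2024-07-05,┃.....................
            ┃2024-12-06,┃.....................
            ┃2024-01-26,┗━━━━━━━━━━━━━━━━━━━━━
            ┃2024-03-04,New York,35.99        
            ┃2024-09-02,Toronto,28.51         
            ┃2024-01-20,Tokyo,73.41           
            ┃2024-04-27,Berlin,70.16          
            ┃                                 
            ┗━━━━━━━━━━━━━━━━━━━━━━━━━━━━━━━━━
                ┃                             
                ┃                             
                ┃                             
                ┃                             
                ┃                             
                ┃                             
                ┗━━━━━━━━━━━━━━━━━━━━━━━━━━━━━
                                              
                                              


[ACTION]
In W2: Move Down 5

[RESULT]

            ┃[inventory.┃.....................
            ┃───────────┃.....................
            ┃date,city,s┃.....................
            ┃2024-08-21,┃.................@...
            ┃2024-09-27,┃.....................
            ┃2024-07-05,┃.....................
            ┃2024-12-06,┃.....................
            ┃2024-01-26,┗━━━━━━━━━━━━━━━━━━━━━
            ┃2024-03-04,New York,35.99        
            ┃2024-09-02,Toronto,28.51         
            ┃2024-01-20,Tokyo,73.41           
            ┃2024-04-27,Berlin,70.16          
            ┃                                 
            ┗━━━━━━━━━━━━━━━━━━━━━━━━━━━━━━━━━
                ┃                             
                ┃                             
                ┃                             
                ┃                             
                ┃                             
                ┃                             
                ┗━━━━━━━━━━━━━━━━━━━━━━━━━━━━━
                                              
                                              


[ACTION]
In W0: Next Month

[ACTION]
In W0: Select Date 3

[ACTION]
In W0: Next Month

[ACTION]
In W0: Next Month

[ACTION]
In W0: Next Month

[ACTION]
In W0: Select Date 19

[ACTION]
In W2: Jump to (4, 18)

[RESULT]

            ┃[inventory.┃             ........
            ┃───────────┃             ........
            ┃date,city,s┃             ........
            ┃2024-08-21,┃             ....@...
            ┃2024-09-27,┃                     
            ┃2024-07-05,┃                     
            ┃2024-12-06,┃                     
            ┃2024-01-26,┗━━━━━━━━━━━━━━━━━━━━━
            ┃2024-03-04,New York,35.99        
            ┃2024-09-02,Toronto,28.51         
            ┃2024-01-20,Tokyo,73.41           
            ┃2024-04-27,Berlin,70.16          
            ┃                                 
            ┗━━━━━━━━━━━━━━━━━━━━━━━━━━━━━━━━━
                ┃                             
                ┃                             
                ┃                             
                ┃                             
                ┃                             
                ┃                             
                ┗━━━━━━━━━━━━━━━━━━━━━━━━━━━━━
                                              
                                              
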